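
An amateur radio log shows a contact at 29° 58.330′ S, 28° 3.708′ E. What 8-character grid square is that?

KG40aa76

Shift to the Maidenhead origin (180°W, 90°S): lon 208.06180, lat 60.02783.
Field: 208.06180/20 → 10 → K, 60.02783/10 → 6 → G; chars KG.
Square: 8.06180/2 → 4, 0.02783/1 → 0; chars 40.
Subsquare: 0.06180/0.0833333 → 0 → a, 0.02783/0.0416667 → 0 → a; chars aa.
Extended square: 0.06180/0.00833333 → 7, 0.02783/0.00416667 → 6; chars 76.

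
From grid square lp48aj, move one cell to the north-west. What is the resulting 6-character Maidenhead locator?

Longitude subsquare a = 0; −1 → -1, wraps to 23 = x, carry into square.
Longitude square 4; −1 → 3.
Latitude subsquare j = 9; +1 → 10 = k.

LP38xk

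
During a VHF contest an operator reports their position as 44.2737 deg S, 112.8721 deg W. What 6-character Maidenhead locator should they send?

DE35nr

Shift to the Maidenhead origin (180°W, 90°S): lon 67.1279, lat 45.7263.
Field: lon ⌊67.1279/20⌋ = 3 → D; lat ⌊45.7263/10⌋ = 4 → E.
Square: lon ⌊7.1279/2⌋ = 3; lat ⌊5.7263/1⌋ = 5.
Subsquare: lon ⌊1.1279/0.0833333⌋ = 13 → n; lat ⌊0.7263/0.0416667⌋ = 17 → r.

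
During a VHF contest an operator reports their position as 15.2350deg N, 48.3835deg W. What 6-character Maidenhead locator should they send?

Offset from 180°W / 90°S: lon 131.6165°, lat 105.2350°.
Field: 131.6165/20 → 6 → G, 105.2350/10 → 10 → K; chars GK.
Square: 11.6165/2 → 5, 5.2350/1 → 5; chars 55.
Subsquare: 1.6165/0.0833333 → 19 → t, 0.2350/0.0416667 → 5 → f; chars tf.

GK55tf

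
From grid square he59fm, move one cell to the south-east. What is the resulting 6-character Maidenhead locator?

HE59gl

Longitude subsquare f = 5; +1 → 6 = g.
Latitude subsquare m = 12; −1 → 11 = l.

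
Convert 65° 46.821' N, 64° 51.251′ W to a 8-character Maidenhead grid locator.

FP75ns77

Offset from 180°W / 90°S: lon 115.14582°, lat 155.78035°.
Field: 115.14582/20 → 5 → F, 155.78035/10 → 15 → P; chars FP.
Square: 15.14582/2 → 7, 5.78035/1 → 5; chars 75.
Subsquare: 1.14582/0.0833333 → 13 → n, 0.78035/0.0416667 → 18 → s; chars ns.
Extended square: 0.06248/0.00833333 → 7, 0.03035/0.00416667 → 7; chars 77.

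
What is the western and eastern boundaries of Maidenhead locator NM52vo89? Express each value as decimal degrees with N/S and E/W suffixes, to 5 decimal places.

Field N=13, M=12: +13·20° lon, +12·10° lat → SW at lon 80°, lat 30°.
Square 5, 2: +5·2° lon, +2·1° lat → SW at lon 90°, lat 32°.
Subsquare v=21, o=14: +21·0.0833333° lon, +14·0.0416667° lat → SW at lon 91.75°, lat 32.5833°.
Extended square 8, 9: +8·0.00833333° lon, +9·0.00416667° lat → SW at lon 91.8167°, lat 32.6208°.
Cell spans 0.00833333° lon × 0.00416667° lat.
west 91.81667° E, east 91.82500° E.

91.81667° E, 91.82500° E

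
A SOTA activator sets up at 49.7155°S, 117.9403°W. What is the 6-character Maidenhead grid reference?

Offset from 180°W / 90°S: lon 62.0597°, lat 40.2845°.
Field: 62.0597/20 → 3 → D, 40.2845/10 → 4 → E; chars DE.
Square: 2.0597/2 → 1, 0.2845/1 → 0; chars 10.
Subsquare: 0.0597/0.0833333 → 0 → a, 0.2845/0.0416667 → 6 → g; chars ag.

DE10ag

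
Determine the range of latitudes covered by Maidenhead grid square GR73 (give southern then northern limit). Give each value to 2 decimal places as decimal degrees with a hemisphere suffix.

Field G=6, R=17: +6·20° lon, +17·10° lat → SW at lon -60°, lat 80°.
Square 7, 3: +7·2° lon, +3·1° lat → SW at lon -46°, lat 83°.
Cell spans 2° lon × 1° lat.
south 83.00° N, north 84.00° N.

83.00° N, 84.00° N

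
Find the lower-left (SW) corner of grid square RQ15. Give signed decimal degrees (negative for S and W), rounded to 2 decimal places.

75.00, 162.00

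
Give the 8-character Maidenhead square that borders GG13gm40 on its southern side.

GG13gl49

Latitude extended square 0; −1 → -1, wraps to 9, carry into subsquare.
Latitude subsquare m = 12; −1 → 11 = l.
The longitude characters are unchanged.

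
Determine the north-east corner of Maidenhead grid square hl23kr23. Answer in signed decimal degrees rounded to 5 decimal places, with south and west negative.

Field H=7, L=11: +7·20° lon, +11·10° lat → SW at lon -40°, lat 20°.
Square 2, 3: +2·2° lon, +3·1° lat → SW at lon -36°, lat 23°.
Subsquare k=10, r=17: +10·0.0833333° lon, +17·0.0416667° lat → SW at lon -35.1667°, lat 23.7083°.
Extended square 2, 3: +2·0.00833333° lon, +3·0.00416667° lat → SW at lon -35.15°, lat 23.7208°.
Cell spans 0.00833333° lon × 0.00416667° lat. NE corner is SW corner plus one full cell.
latitude 23.72500, longitude -35.14167.

23.72500, -35.14167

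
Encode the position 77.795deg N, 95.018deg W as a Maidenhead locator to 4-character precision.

EQ27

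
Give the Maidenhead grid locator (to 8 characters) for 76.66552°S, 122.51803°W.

CB83ri70

Add 180° to longitude and 90° to latitude: 57.48197, 13.33448.
Field: 57.48197/20 → 2 → C, 13.33448/10 → 1 → B; chars CB.
Square: 17.48197/2 → 8, 3.33448/1 → 3; chars 83.
Subsquare: 1.48197/0.0833333 → 17 → r, 0.33448/0.0416667 → 8 → i; chars ri.
Extended square: 0.06530/0.00833333 → 7, 0.00115/0.00416667 → 0; chars 70.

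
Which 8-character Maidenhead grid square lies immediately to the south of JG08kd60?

Latitude extended square 0; −1 → -1, wraps to 9, carry into subsquare.
Latitude subsquare d = 3; −1 → 2 = c.
The longitude characters are unchanged.

JG08kc69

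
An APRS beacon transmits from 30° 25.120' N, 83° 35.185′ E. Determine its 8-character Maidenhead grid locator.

Shift to the Maidenhead origin (180°W, 90°S): lon 263.58642, lat 120.41867.
Field (20°×10°, letters A–R): lon ⌊263.58642/20⌋ = 13 → N; lat ⌊120.41867/10⌋ = 12 → M.
Square (2°×1°, digits 0–9): lon ⌊3.58642/2⌋ = 1; lat ⌊0.41867/1⌋ = 0.
Subsquare (5′×2.5′, letters a–x): lon ⌊1.58642/0.0833333⌋ = 19 → t; lat ⌊0.41867/0.0416667⌋ = 10 → k.
Extended square (30″×15″, digits 0–9): lon ⌊0.00308/0.00833333⌋ = 0; lat ⌊0.00200/0.00416667⌋ = 0.

NM10tk00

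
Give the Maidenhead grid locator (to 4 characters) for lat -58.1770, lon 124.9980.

PD21

Shift to the Maidenhead origin (180°W, 90°S): lon 305.00, lat 31.82.
Field: 305.00/20 → 15 → P, 31.82/10 → 3 → D; chars PD.
Square: 5.00/2 → 2, 1.82/1 → 1; chars 21.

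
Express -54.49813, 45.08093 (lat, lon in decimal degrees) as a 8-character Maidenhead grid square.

LD25mm90

Shift to the Maidenhead origin (180°W, 90°S): lon 225.08093, lat 35.50187.
Field: 225.08093/20 → 11 → L, 35.50187/10 → 3 → D; chars LD.
Square: 5.08093/2 → 2, 5.50187/1 → 5; chars 25.
Subsquare: 1.08093/0.0833333 → 12 → m, 0.50187/0.0416667 → 12 → m; chars mm.
Extended square: 0.08093/0.00833333 → 9, 0.00187/0.00416667 → 0; chars 90.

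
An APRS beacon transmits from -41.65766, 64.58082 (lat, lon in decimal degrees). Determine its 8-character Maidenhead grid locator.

ME28gi92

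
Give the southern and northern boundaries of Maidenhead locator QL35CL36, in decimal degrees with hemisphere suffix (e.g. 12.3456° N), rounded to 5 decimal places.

25.48333° N, 25.48750° N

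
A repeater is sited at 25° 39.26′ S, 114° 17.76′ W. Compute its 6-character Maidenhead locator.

Offset from 180°W / 90°S: lon 65.7040°, lat 64.3457°.
Field (20°×10°, letters A–R): 65.7040/20 → 3 → D, 64.3457/10 → 6 → G; chars DG.
Square (2°×1°, digits 0–9): 5.7040/2 → 2, 4.3457/1 → 4; chars 24.
Subsquare (5′×2.5′, letters a–x): 1.7040/0.0833333 → 20 → u, 0.3457/0.0416667 → 8 → i; chars ui.

DG24ui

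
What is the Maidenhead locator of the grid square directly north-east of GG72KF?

GG72lg

Longitude subsquare k = 10; +1 → 11 = l.
Latitude subsquare f = 5; +1 → 6 = g.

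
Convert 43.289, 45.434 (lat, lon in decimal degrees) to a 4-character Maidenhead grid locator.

LN23

Offset from 180°W / 90°S: lon 225.43°, lat 133.29°.
Field (20°×10°, letters A–R): 225.43/20 → 11 → L, 133.29/10 → 13 → N; chars LN.
Square (2°×1°, digits 0–9): 5.43/2 → 2, 3.29/1 → 3; chars 23.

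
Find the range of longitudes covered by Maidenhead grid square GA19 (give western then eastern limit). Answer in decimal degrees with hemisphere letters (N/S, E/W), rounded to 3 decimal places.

58.000° W, 56.000° W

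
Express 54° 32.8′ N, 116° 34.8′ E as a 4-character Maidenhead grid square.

Offset from 180°W / 90°S: lon 296.58°, lat 144.55°.
Field (20°×10°, letters A–R): 296.58/20 → 14 → O, 144.55/10 → 14 → O; chars OO.
Square (2°×1°, digits 0–9): 16.58/2 → 8, 4.55/1 → 4; chars 84.

OO84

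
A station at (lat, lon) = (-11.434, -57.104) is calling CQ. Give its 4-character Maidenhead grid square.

GH18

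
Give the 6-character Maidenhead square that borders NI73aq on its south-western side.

Longitude subsquare a = 0; −1 → -1, wraps to 23 = x, carry into square.
Longitude square 7; −1 → 6.
Latitude subsquare q = 16; −1 → 15 = p.

NI63xp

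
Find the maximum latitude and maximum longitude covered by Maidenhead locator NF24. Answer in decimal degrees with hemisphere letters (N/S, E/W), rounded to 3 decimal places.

Field N=13, F=5: +13·20° lon, +5·10° lat → SW at lon 80°, lat -40°.
Square 2, 4: +2·2° lon, +4·1° lat → SW at lon 84°, lat -36°.
Cell spans 2° lon × 1° lat. NE corner is SW corner plus one full cell.
latitude 35.000° S, longitude 86.000° E.

35.000° S, 86.000° E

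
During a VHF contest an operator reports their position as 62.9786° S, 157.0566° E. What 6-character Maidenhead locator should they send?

QC87ma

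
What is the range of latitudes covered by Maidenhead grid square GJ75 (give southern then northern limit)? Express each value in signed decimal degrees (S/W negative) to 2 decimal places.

5.00, 6.00

Field G=6, J=9: +6·20° lon, +9·10° lat → SW at lon -60°, lat 0°.
Square 7, 5: +7·2° lon, +5·1° lat → SW at lon -46°, lat 5°.
Cell spans 2° lon × 1° lat.
south 5.00, north 6.00.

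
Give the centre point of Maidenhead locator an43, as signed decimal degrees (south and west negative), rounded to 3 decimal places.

43.500, -171.000

Field A=0, N=13: +0·20° lon, +13·10° lat → SW at lon -180°, lat 40°.
Square 4, 3: +4·2° lon, +3·1° lat → SW at lon -172°, lat 43°.
Cell spans 2° lon × 1° lat. Centre is SW corner plus half of each.
latitude 43.500, longitude -171.000.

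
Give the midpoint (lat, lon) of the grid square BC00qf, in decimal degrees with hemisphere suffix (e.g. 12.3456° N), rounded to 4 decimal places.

Field B=1, C=2: +1·20° lon, +2·10° lat → SW at lon -160°, lat -70°.
Square 0, 0: +0·2° lon, +0·1° lat → SW at lon -160°, lat -70°.
Subsquare q=16, f=5: +16·0.0833333° lon, +5·0.0416667° lat → SW at lon -158.667°, lat -69.7917°.
Cell spans 0.0833333° lon × 0.0416667° lat. Centre is SW corner plus half of each.
latitude 69.7708° S, longitude 158.6250° W.

69.7708° S, 158.6250° W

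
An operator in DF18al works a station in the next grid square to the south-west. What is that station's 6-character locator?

DF08xk

Longitude subsquare a = 0; −1 → -1, wraps to 23 = x, carry into square.
Longitude square 1; −1 → 0.
Latitude subsquare l = 11; −1 → 10 = k.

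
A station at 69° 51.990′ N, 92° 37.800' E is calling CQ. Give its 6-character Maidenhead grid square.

Shift to the Maidenhead origin (180°W, 90°S): lon 272.6300, lat 159.8665.
Field: lon ⌊272.6300/20⌋ = 13 → N; lat ⌊159.8665/10⌋ = 15 → P.
Square: lon ⌊12.6300/2⌋ = 6; lat ⌊9.8665/1⌋ = 9.
Subsquare: lon ⌊0.6300/0.0833333⌋ = 7 → h; lat ⌊0.8665/0.0416667⌋ = 20 → u.

NP69hu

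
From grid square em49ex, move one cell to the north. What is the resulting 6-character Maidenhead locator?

EN40ea

Latitude subsquare x = 23; +1 → 24, wraps to 0 = a, carry into square.
Latitude square 9; +1 → 10, wraps to 0, carry into field.
Latitude field M = 12; +1 → 13 = N.
The longitude characters are unchanged.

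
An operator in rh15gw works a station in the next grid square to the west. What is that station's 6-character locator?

RH15fw

Longitude subsquare g = 6; −1 → 5 = f.
The latitude characters are unchanged.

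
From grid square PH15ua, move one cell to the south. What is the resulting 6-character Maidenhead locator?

Latitude subsquare a = 0; −1 → -1, wraps to 23 = x, carry into square.
Latitude square 5; −1 → 4.
The longitude characters are unchanged.

PH14ux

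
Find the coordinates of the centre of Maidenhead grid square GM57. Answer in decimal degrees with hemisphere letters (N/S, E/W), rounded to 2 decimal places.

Field G=6, M=12: +6·20° lon, +12·10° lat → SW at lon -60°, lat 30°.
Square 5, 7: +5·2° lon, +7·1° lat → SW at lon -50°, lat 37°.
Cell spans 2° lon × 1° lat. Centre is SW corner plus half of each.
latitude 37.50° N, longitude 49.00° W.

37.50° N, 49.00° W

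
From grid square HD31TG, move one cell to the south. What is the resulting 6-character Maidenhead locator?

HD31tf

Latitude subsquare g = 6; −1 → 5 = f.
The longitude characters are unchanged.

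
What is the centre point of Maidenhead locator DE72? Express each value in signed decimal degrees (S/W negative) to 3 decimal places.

-47.500, -105.000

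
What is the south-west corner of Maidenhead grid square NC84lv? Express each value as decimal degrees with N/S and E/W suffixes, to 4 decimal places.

Field N=13, C=2: +13·20° lon, +2·10° lat → SW at lon 80°, lat -70°.
Square 8, 4: +8·2° lon, +4·1° lat → SW at lon 96°, lat -66°.
Subsquare l=11, v=21: +11·0.0833333° lon, +21·0.0416667° lat → SW at lon 96.9167°, lat -65.125°.
latitude 65.1250° S, longitude 96.9167° E.

65.1250° S, 96.9167° E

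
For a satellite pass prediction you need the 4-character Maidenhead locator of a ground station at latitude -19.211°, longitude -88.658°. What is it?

EH50

Shift to the Maidenhead origin (180°W, 90°S): lon 91.34, lat 70.79.
Field: 91.34/20 → 4 → E, 70.79/10 → 7 → H; chars EH.
Square: 11.34/2 → 5, 0.79/1 → 0; chars 50.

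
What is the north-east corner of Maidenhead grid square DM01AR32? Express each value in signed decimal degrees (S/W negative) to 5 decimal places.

Field D=3, M=12: +3·20° lon, +12·10° lat → SW at lon -120°, lat 30°.
Square 0, 1: +0·2° lon, +1·1° lat → SW at lon -120°, lat 31°.
Subsquare a=0, r=17: +0·0.0833333° lon, +17·0.0416667° lat → SW at lon -120°, lat 31.7083°.
Extended square 3, 2: +3·0.00833333° lon, +2·0.00416667° lat → SW at lon -119.975°, lat 31.7167°.
Cell spans 0.00833333° lon × 0.00416667° lat. NE corner is SW corner plus one full cell.
latitude 31.72083, longitude -119.96667.

31.72083, -119.96667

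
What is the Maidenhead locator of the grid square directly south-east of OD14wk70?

OD14wj89

Longitude extended square 7; +1 → 8.
Latitude extended square 0; −1 → -1, wraps to 9, carry into subsquare.
Latitude subsquare k = 10; −1 → 9 = j.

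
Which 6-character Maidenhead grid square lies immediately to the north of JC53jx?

JC54ja

Latitude subsquare x = 23; +1 → 24, wraps to 0 = a, carry into square.
Latitude square 3; +1 → 4.
The longitude characters are unchanged.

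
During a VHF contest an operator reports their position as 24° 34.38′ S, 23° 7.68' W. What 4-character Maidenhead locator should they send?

Shift to the Maidenhead origin (180°W, 90°S): lon 156.87, lat 65.43.
Field: lon ⌊156.87/20⌋ = 7 → H; lat ⌊65.43/10⌋ = 6 → G.
Square: lon ⌊16.87/2⌋ = 8; lat ⌊5.43/1⌋ = 5.

HG85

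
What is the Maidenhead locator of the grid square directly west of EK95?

EK85

Longitude square 9; −1 → 8.
The latitude characters are unchanged.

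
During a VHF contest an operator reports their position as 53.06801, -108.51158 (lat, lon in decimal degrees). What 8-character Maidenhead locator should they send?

DO53rb86

Shift to the Maidenhead origin (180°W, 90°S): lon 71.48842, lat 143.06801.
Field: lon ⌊71.48842/20⌋ = 3 → D; lat ⌊143.06801/10⌋ = 14 → O.
Square: lon ⌊11.48842/2⌋ = 5; lat ⌊3.06801/1⌋ = 3.
Subsquare: lon ⌊1.48842/0.0833333⌋ = 17 → r; lat ⌊0.06801/0.0416667⌋ = 1 → b.
Extended square: lon ⌊0.07175/0.00833333⌋ = 8; lat ⌊0.02634/0.00416667⌋ = 6.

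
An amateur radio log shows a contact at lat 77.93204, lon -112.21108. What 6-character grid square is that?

Offset from 180°W / 90°S: lon 67.7889°, lat 167.9320°.
Field: lon ⌊67.7889/20⌋ = 3 → D; lat ⌊167.9320/10⌋ = 16 → Q.
Square: lon ⌊7.7889/2⌋ = 3; lat ⌊7.9320/1⌋ = 7.
Subsquare: lon ⌊1.7889/0.0833333⌋ = 21 → v; lat ⌊0.9320/0.0416667⌋ = 22 → w.

DQ37vw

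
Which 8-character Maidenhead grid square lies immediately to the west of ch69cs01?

Longitude extended square 0; −1 → -1, wraps to 9, carry into subsquare.
Longitude subsquare c = 2; −1 → 1 = b.
The latitude characters are unchanged.

CH69bs91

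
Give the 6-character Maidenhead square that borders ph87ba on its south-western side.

Longitude subsquare b = 1; −1 → 0 = a.
Latitude subsquare a = 0; −1 → -1, wraps to 23 = x, carry into square.
Latitude square 7; −1 → 6.

PH86ax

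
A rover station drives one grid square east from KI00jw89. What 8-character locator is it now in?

KI00jw99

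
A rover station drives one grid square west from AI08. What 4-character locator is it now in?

Longitude square 0; −1 → -1, wraps to 9, carry into field.
Longitude field A = 0; −1 → -1, wraps to 17 = R, wrapping around the antimeridian.
The latitude characters are unchanged.

RI98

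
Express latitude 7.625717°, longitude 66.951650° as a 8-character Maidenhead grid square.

Offset from 180°W / 90°S: lon 246.95165°, lat 97.62572°.
Field: lon ⌊246.95165/20⌋ = 12 → M; lat ⌊97.62572/10⌋ = 9 → J.
Square: lon ⌊6.95165/2⌋ = 3; lat ⌊7.62572/1⌋ = 7.
Subsquare: lon ⌊0.95165/0.0833333⌋ = 11 → l; lat ⌊0.62572/0.0416667⌋ = 15 → p.
Extended square: lon ⌊0.03498/0.00833333⌋ = 4; lat ⌊0.00072/0.00416667⌋ = 0.

MJ37lp40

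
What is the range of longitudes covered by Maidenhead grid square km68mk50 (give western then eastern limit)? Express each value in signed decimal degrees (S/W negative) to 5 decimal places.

33.04167, 33.05000

Field K=10, M=12: +10·20° lon, +12·10° lat → SW at lon 20°, lat 30°.
Square 6, 8: +6·2° lon, +8·1° lat → SW at lon 32°, lat 38°.
Subsquare m=12, k=10: +12·0.0833333° lon, +10·0.0416667° lat → SW at lon 33°, lat 38.4167°.
Extended square 5, 0: +5·0.00833333° lon, +0·0.00416667° lat → SW at lon 33.0417°, lat 38.4167°.
Cell spans 0.00833333° lon × 0.00416667° lat.
west 33.04167, east 33.05000.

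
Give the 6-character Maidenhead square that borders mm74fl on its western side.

MM74el

Longitude subsquare f = 5; −1 → 4 = e.
The latitude characters are unchanged.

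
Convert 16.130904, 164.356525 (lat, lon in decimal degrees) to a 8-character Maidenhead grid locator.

Shift to the Maidenhead origin (180°W, 90°S): lon 344.35653, lat 106.13090.
Field: lon ⌊344.35653/20⌋ = 17 → R; lat ⌊106.13090/10⌋ = 10 → K.
Square: lon ⌊4.35653/2⌋ = 2; lat ⌊6.13090/1⌋ = 6.
Subsquare: lon ⌊0.35653/0.0833333⌋ = 4 → e; lat ⌊0.13090/0.0416667⌋ = 3 → d.
Extended square: lon ⌊0.02319/0.00833333⌋ = 2; lat ⌊0.00590/0.00416667⌋ = 1.

RK26ed21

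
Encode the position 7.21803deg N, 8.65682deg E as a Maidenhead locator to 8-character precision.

Shift to the Maidenhead origin (180°W, 90°S): lon 188.65682, lat 97.21803.
Field (20°×10°, letters A–R): lon ⌊188.65682/20⌋ = 9 → J; lat ⌊97.21803/10⌋ = 9 → J.
Square (2°×1°, digits 0–9): lon ⌊8.65682/2⌋ = 4; lat ⌊7.21803/1⌋ = 7.
Subsquare (5′×2.5′, letters a–x): lon ⌊0.65682/0.0833333⌋ = 7 → h; lat ⌊0.21803/0.0416667⌋ = 5 → f.
Extended square (30″×15″, digits 0–9): lon ⌊0.07349/0.00833333⌋ = 8; lat ⌊0.00970/0.00416667⌋ = 2.

JJ47hf82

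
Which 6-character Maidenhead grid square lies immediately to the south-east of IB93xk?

JB03aj

Longitude subsquare x = 23; +1 → 24, wraps to 0 = a, carry into square.
Longitude square 9; +1 → 10, wraps to 0, carry into field.
Longitude field I = 8; +1 → 9 = J.
Latitude subsquare k = 10; −1 → 9 = j.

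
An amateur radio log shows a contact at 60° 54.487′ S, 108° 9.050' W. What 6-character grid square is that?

Shift to the Maidenhead origin (180°W, 90°S): lon 71.8492, lat 29.0919.
Field (20°×10°, letters A–R): lon ⌊71.8492/20⌋ = 3 → D; lat ⌊29.0919/10⌋ = 2 → C.
Square (2°×1°, digits 0–9): lon ⌊11.8492/2⌋ = 5; lat ⌊9.0919/1⌋ = 9.
Subsquare (5′×2.5′, letters a–x): lon ⌊1.8492/0.0833333⌋ = 22 → w; lat ⌊0.0919/0.0416667⌋ = 2 → c.

DC59wc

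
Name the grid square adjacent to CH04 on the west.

BH94

Longitude square 0; −1 → -1, wraps to 9, carry into field.
Longitude field C = 2; −1 → 1 = B.
The latitude characters are unchanged.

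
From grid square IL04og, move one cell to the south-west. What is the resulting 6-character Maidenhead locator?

Longitude subsquare o = 14; −1 → 13 = n.
Latitude subsquare g = 6; −1 → 5 = f.

IL04nf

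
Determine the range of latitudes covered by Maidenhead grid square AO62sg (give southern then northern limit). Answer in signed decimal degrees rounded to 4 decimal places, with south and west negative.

52.2500, 52.2917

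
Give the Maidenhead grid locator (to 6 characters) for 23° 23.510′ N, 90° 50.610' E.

NL53kj

Add 180° to longitude and 90° to latitude: 270.8435, 113.3918.
Field (20°×10°, letters A–R): lon ⌊270.8435/20⌋ = 13 → N; lat ⌊113.3918/10⌋ = 11 → L.
Square (2°×1°, digits 0–9): lon ⌊10.8435/2⌋ = 5; lat ⌊3.3918/1⌋ = 3.
Subsquare (5′×2.5′, letters a–x): lon ⌊0.8435/0.0833333⌋ = 10 → k; lat ⌊0.3918/0.0416667⌋ = 9 → j.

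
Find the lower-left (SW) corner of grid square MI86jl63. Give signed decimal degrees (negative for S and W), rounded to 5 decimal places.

-3.52917, 76.80000

Field M=12, I=8: +12·20° lon, +8·10° lat → SW at lon 60°, lat -10°.
Square 8, 6: +8·2° lon, +6·1° lat → SW at lon 76°, lat -4°.
Subsquare j=9, l=11: +9·0.0833333° lon, +11·0.0416667° lat → SW at lon 76.75°, lat -3.54167°.
Extended square 6, 3: +6·0.00833333° lon, +3·0.00416667° lat → SW at lon 76.8°, lat -3.52917°.
latitude -3.52917, longitude 76.80000.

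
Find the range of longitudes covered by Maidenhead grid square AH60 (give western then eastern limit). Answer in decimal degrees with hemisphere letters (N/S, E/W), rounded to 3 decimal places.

168.000° W, 166.000° W

Field A=0, H=7: +0·20° lon, +7·10° lat → SW at lon -180°, lat -20°.
Square 6, 0: +6·2° lon, +0·1° lat → SW at lon -168°, lat -20°.
Cell spans 2° lon × 1° lat.
west 168.000° W, east 166.000° W.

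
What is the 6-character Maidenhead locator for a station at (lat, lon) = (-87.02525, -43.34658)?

GA82hx

Add 180° to longitude and 90° to latitude: 136.6534, 2.9748.
Field: 136.6534/20 → 6 → G, 2.9748/10 → 0 → A; chars GA.
Square: 16.6534/2 → 8, 2.9748/1 → 2; chars 82.
Subsquare: 0.6534/0.0833333 → 7 → h, 0.9748/0.0416667 → 23 → x; chars hx.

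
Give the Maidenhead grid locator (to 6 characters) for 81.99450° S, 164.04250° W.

Shift to the Maidenhead origin (180°W, 90°S): lon 15.9575, lat 8.0055.
Field: 15.9575/20 → 0 → A, 8.0055/10 → 0 → A; chars AA.
Square: 15.9575/2 → 7, 8.0055/1 → 8; chars 78.
Subsquare: 1.9575/0.0833333 → 23 → x, 0.0055/0.0416667 → 0 → a; chars xa.

AA78xa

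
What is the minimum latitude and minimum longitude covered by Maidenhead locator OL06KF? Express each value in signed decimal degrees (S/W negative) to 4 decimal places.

26.2083, 100.8333

Field O=14, L=11: +14·20° lon, +11·10° lat → SW at lon 100°, lat 20°.
Square 0, 6: +0·2° lon, +6·1° lat → SW at lon 100°, lat 26°.
Subsquare k=10, f=5: +10·0.0833333° lon, +5·0.0416667° lat → SW at lon 100.833°, lat 26.2083°.
latitude 26.2083, longitude 100.8333.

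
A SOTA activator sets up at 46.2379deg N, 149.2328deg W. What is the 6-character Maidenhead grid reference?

BN56jf

Add 180° to longitude and 90° to latitude: 30.7672, 136.2379.
Field: lon ⌊30.7672/20⌋ = 1 → B; lat ⌊136.2379/10⌋ = 13 → N.
Square: lon ⌊10.7672/2⌋ = 5; lat ⌊6.2379/1⌋ = 6.
Subsquare: lon ⌊0.7672/0.0833333⌋ = 9 → j; lat ⌊0.2379/0.0416667⌋ = 5 → f.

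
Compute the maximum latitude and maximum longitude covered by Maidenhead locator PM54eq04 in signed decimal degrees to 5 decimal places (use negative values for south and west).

Field P=15, M=12: +15·20° lon, +12·10° lat → SW at lon 120°, lat 30°.
Square 5, 4: +5·2° lon, +4·1° lat → SW at lon 130°, lat 34°.
Subsquare e=4, q=16: +4·0.0833333° lon, +16·0.0416667° lat → SW at lon 130.333°, lat 34.6667°.
Extended square 0, 4: +0·0.00833333° lon, +4·0.00416667° lat → SW at lon 130.333°, lat 34.6833°.
Cell spans 0.00833333° lon × 0.00416667° lat. NE corner is SW corner plus one full cell.
latitude 34.68750, longitude 130.34167.

34.68750, 130.34167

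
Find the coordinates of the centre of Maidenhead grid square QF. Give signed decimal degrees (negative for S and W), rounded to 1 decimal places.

Field Q=16, F=5: +16·20° lon, +5·10° lat → SW at lon 140°, lat -40°.
Cell spans 20° lon × 10° lat. Centre is SW corner plus half of each.
latitude -35.0, longitude 150.0.

-35.0, 150.0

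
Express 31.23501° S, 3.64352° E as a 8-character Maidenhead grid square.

JF18ts73

Add 180° to longitude and 90° to latitude: 183.64352, 58.76499.
Field (20°×10°, letters A–R): 183.64352/20 → 9 → J, 58.76499/10 → 5 → F; chars JF.
Square (2°×1°, digits 0–9): 3.64352/2 → 1, 8.76499/1 → 8; chars 18.
Subsquare (5′×2.5′, letters a–x): 1.64352/0.0833333 → 19 → t, 0.76499/0.0416667 → 18 → s; chars ts.
Extended square (30″×15″, digits 0–9): 0.06019/0.00833333 → 7, 0.01499/0.00416667 → 3; chars 73.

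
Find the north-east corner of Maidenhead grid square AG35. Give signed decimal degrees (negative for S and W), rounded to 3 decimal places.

Field A=0, G=6: +0·20° lon, +6·10° lat → SW at lon -180°, lat -30°.
Square 3, 5: +3·2° lon, +5·1° lat → SW at lon -174°, lat -25°.
Cell spans 2° lon × 1° lat. NE corner is SW corner plus one full cell.
latitude -24.000, longitude -172.000.

-24.000, -172.000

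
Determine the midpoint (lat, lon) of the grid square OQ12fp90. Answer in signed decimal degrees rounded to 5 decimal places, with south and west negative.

Field O=14, Q=16: +14·20° lon, +16·10° lat → SW at lon 100°, lat 70°.
Square 1, 2: +1·2° lon, +2·1° lat → SW at lon 102°, lat 72°.
Subsquare f=5, p=15: +5·0.0833333° lon, +15·0.0416667° lat → SW at lon 102.417°, lat 72.625°.
Extended square 9, 0: +9·0.00833333° lon, +0·0.00416667° lat → SW at lon 102.492°, lat 72.625°.
Cell spans 0.00833333° lon × 0.00416667° lat. Centre is SW corner plus half of each.
latitude 72.62708, longitude 102.49583.

72.62708, 102.49583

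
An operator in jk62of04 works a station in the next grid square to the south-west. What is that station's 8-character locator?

JK62nf93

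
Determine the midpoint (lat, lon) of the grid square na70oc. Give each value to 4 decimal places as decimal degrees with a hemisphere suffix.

Field N=13, A=0: +13·20° lon, +0·10° lat → SW at lon 80°, lat -90°.
Square 7, 0: +7·2° lon, +0·1° lat → SW at lon 94°, lat -90°.
Subsquare o=14, c=2: +14·0.0833333° lon, +2·0.0416667° lat → SW at lon 95.1667°, lat -89.9167°.
Cell spans 0.0833333° lon × 0.0416667° lat. Centre is SW corner plus half of each.
latitude 89.8958° S, longitude 95.2083° E.

89.8958° S, 95.2083° E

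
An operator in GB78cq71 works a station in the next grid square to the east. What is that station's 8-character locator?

GB78cq81

Longitude extended square 7; +1 → 8.
The latitude characters are unchanged.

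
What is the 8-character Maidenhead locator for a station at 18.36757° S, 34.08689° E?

Add 180° to longitude and 90° to latitude: 214.08689, 71.63243.
Field (20°×10°, letters A–R): 214.08689/20 → 10 → K, 71.63243/10 → 7 → H; chars KH.
Square (2°×1°, digits 0–9): 14.08689/2 → 7, 1.63243/1 → 1; chars 71.
Subsquare (5′×2.5′, letters a–x): 0.08689/0.0833333 → 1 → b, 0.63243/0.0416667 → 15 → p; chars bp.
Extended square (30″×15″, digits 0–9): 0.00356/0.00833333 → 0, 0.00743/0.00416667 → 1; chars 01.

KH71bp01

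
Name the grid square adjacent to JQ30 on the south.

Latitude square 0; −1 → -1, wraps to 9, carry into field.
Latitude field Q = 16; −1 → 15 = P.
The longitude characters are unchanged.

JP39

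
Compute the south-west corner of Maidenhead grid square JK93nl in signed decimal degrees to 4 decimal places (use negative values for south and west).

13.4583, 19.0833

Field J=9, K=10: +9·20° lon, +10·10° lat → SW at lon 0°, lat 10°.
Square 9, 3: +9·2° lon, +3·1° lat → SW at lon 18°, lat 13°.
Subsquare n=13, l=11: +13·0.0833333° lon, +11·0.0416667° lat → SW at lon 19.0833°, lat 13.4583°.
latitude 13.4583, longitude 19.0833.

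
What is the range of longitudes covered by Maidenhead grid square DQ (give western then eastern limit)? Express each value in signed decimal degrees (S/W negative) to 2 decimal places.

-120.00, -100.00

Field D=3, Q=16: +3·20° lon, +16·10° lat → SW at lon -120°, lat 70°.
Cell spans 20° lon × 10° lat.
west -120.00, east -100.00.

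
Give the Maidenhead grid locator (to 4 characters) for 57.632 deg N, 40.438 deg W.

GO97

Add 180° to longitude and 90° to latitude: 139.56, 147.63.
Field: 139.56/20 → 6 → G, 147.63/10 → 14 → O; chars GO.
Square: 19.56/2 → 9, 7.63/1 → 7; chars 97.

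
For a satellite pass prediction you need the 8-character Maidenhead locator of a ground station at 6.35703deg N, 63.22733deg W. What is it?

FJ86ji25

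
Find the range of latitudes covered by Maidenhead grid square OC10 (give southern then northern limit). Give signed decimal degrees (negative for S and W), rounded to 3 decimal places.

-70.000, -69.000

Field O=14, C=2: +14·20° lon, +2·10° lat → SW at lon 100°, lat -70°.
Square 1, 0: +1·2° lon, +0·1° lat → SW at lon 102°, lat -70°.
Cell spans 2° lon × 1° lat.
south -70.000, north -69.000.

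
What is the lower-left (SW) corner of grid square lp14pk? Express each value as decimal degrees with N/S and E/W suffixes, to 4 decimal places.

64.4167° N, 43.2500° E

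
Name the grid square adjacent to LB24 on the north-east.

LB35

Longitude square 2; +1 → 3.
Latitude square 4; +1 → 5.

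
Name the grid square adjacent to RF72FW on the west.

Longitude subsquare f = 5; −1 → 4 = e.
The latitude characters are unchanged.

RF72ew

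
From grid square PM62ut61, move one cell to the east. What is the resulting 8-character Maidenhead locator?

Longitude extended square 6; +1 → 7.
The latitude characters are unchanged.

PM62ut71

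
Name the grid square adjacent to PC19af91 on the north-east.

PC19bf02

Longitude extended square 9; +1 → 10, wraps to 0, carry into subsquare.
Longitude subsquare a = 0; +1 → 1 = b.
Latitude extended square 1; +1 → 2.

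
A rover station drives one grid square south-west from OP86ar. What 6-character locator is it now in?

OP76xq

Longitude subsquare a = 0; −1 → -1, wraps to 23 = x, carry into square.
Longitude square 8; −1 → 7.
Latitude subsquare r = 17; −1 → 16 = q.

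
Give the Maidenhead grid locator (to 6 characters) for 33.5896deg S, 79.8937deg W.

FF06bj

Shift to the Maidenhead origin (180°W, 90°S): lon 100.1063, lat 56.4104.
Field: 100.1063/20 → 5 → F, 56.4104/10 → 5 → F; chars FF.
Square: 0.1063/2 → 0, 6.4104/1 → 6; chars 06.
Subsquare: 0.1063/0.0833333 → 1 → b, 0.4104/0.0416667 → 9 → j; chars bj.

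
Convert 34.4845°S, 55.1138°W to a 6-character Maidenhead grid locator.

Add 180° to longitude and 90° to latitude: 124.8862, 55.5155.
Field: lon ⌊124.8862/20⌋ = 6 → G; lat ⌊55.5155/10⌋ = 5 → F.
Square: lon ⌊4.8862/2⌋ = 2; lat ⌊5.5155/1⌋ = 5.
Subsquare: lon ⌊0.8862/0.0833333⌋ = 10 → k; lat ⌊0.5155/0.0416667⌋ = 12 → m.

GF25km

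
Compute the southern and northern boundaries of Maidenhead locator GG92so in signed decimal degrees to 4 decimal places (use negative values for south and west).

Field G=6, G=6: +6·20° lon, +6·10° lat → SW at lon -60°, lat -30°.
Square 9, 2: +9·2° lon, +2·1° lat → SW at lon -42°, lat -28°.
Subsquare s=18, o=14: +18·0.0833333° lon, +14·0.0416667° lat → SW at lon -40.5°, lat -27.4167°.
Cell spans 0.0833333° lon × 0.0416667° lat.
south -27.4167, north -27.3750.

-27.4167, -27.3750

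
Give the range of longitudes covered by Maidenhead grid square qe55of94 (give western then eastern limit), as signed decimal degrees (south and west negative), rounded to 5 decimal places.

Field Q=16, E=4: +16·20° lon, +4·10° lat → SW at lon 140°, lat -50°.
Square 5, 5: +5·2° lon, +5·1° lat → SW at lon 150°, lat -45°.
Subsquare o=14, f=5: +14·0.0833333° lon, +5·0.0416667° lat → SW at lon 151.167°, lat -44.7917°.
Extended square 9, 4: +9·0.00833333° lon, +4·0.00416667° lat → SW at lon 151.242°, lat -44.775°.
Cell spans 0.00833333° lon × 0.00416667° lat.
west 151.24167, east 151.25000.

151.24167, 151.25000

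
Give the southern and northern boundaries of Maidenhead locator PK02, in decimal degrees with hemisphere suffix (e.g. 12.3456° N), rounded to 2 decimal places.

12.00° N, 13.00° N

Field P=15, K=10: +15·20° lon, +10·10° lat → SW at lon 120°, lat 10°.
Square 0, 2: +0·2° lon, +2·1° lat → SW at lon 120°, lat 12°.
Cell spans 2° lon × 1° lat.
south 12.00° N, north 13.00° N.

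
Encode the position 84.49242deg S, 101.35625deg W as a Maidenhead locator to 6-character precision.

Shift to the Maidenhead origin (180°W, 90°S): lon 78.6437, lat 5.5076.
Field (20°×10°, letters A–R): lon ⌊78.6437/20⌋ = 3 → D; lat ⌊5.5076/10⌋ = 0 → A.
Square (2°×1°, digits 0–9): lon ⌊18.6437/2⌋ = 9; lat ⌊5.5076/1⌋ = 5.
Subsquare (5′×2.5′, letters a–x): lon ⌊0.6437/0.0833333⌋ = 7 → h; lat ⌊0.5076/0.0416667⌋ = 12 → m.

DA95hm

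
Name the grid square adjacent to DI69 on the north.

DJ60

Latitude square 9; +1 → 10, wraps to 0, carry into field.
Latitude field I = 8; +1 → 9 = J.
The longitude characters are unchanged.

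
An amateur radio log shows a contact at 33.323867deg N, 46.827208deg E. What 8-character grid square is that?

Shift to the Maidenhead origin (180°W, 90°S): lon 226.82721, lat 123.32387.
Field: 226.82721/20 → 11 → L, 123.32387/10 → 12 → M; chars LM.
Square: 6.82721/2 → 3, 3.32387/1 → 3; chars 33.
Subsquare: 0.82721/0.0833333 → 9 → j, 0.32387/0.0416667 → 7 → h; chars jh.
Extended square: 0.07721/0.00833333 → 9, 0.03220/0.00416667 → 7; chars 97.

LM33jh97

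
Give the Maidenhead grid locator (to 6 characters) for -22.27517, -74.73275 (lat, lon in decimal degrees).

Shift to the Maidenhead origin (180°W, 90°S): lon 105.2673, lat 67.7248.
Field: 105.2673/20 → 5 → F, 67.7248/10 → 6 → G; chars FG.
Square: 5.2673/2 → 2, 7.7248/1 → 7; chars 27.
Subsquare: 1.2673/0.0833333 → 15 → p, 0.7248/0.0416667 → 17 → r; chars pr.

FG27pr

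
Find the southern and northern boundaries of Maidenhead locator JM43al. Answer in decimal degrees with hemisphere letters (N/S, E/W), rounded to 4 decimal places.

Field J=9, M=12: +9·20° lon, +12·10° lat → SW at lon 0°, lat 30°.
Square 4, 3: +4·2° lon, +3·1° lat → SW at lon 8°, lat 33°.
Subsquare a=0, l=11: +0·0.0833333° lon, +11·0.0416667° lat → SW at lon 8°, lat 33.4583°.
Cell spans 0.0833333° lon × 0.0416667° lat.
south 33.4583° N, north 33.5000° N.

33.4583° N, 33.5000° N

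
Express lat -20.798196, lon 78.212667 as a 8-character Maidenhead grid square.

Offset from 180°W / 90°S: lon 258.21267°, lat 69.20180°.
Field (20°×10°, letters A–R): 258.21267/20 → 12 → M, 69.20180/10 → 6 → G; chars MG.
Square (2°×1°, digits 0–9): 18.21267/2 → 9, 9.20180/1 → 9; chars 99.
Subsquare (5′×2.5′, letters a–x): 0.21267/0.0833333 → 2 → c, 0.20180/0.0416667 → 4 → e; chars ce.
Extended square (30″×15″, digits 0–9): 0.04600/0.00833333 → 5, 0.03514/0.00416667 → 8; chars 58.

MG99ce58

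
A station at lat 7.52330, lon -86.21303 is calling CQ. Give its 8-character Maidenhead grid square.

Add 180° to longitude and 90° to latitude: 93.78697, 97.52330.
Field: lon ⌊93.78697/20⌋ = 4 → E; lat ⌊97.52330/10⌋ = 9 → J.
Square: lon ⌊13.78697/2⌋ = 6; lat ⌊7.52330/1⌋ = 7.
Subsquare: lon ⌊1.78697/0.0833333⌋ = 21 → v; lat ⌊0.52330/0.0416667⌋ = 12 → m.
Extended square: lon ⌊0.03697/0.00833333⌋ = 4; lat ⌊0.02330/0.00416667⌋ = 5.

EJ67vm45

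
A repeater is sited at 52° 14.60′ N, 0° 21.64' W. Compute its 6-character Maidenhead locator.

IO92tf

Add 180° to longitude and 90° to latitude: 179.6393, 142.2433.
Field (20°×10°, letters A–R): 179.6393/20 → 8 → I, 142.2433/10 → 14 → O; chars IO.
Square (2°×1°, digits 0–9): 19.6393/2 → 9, 2.2433/1 → 2; chars 92.
Subsquare (5′×2.5′, letters a–x): 1.6393/0.0833333 → 19 → t, 0.2433/0.0416667 → 5 → f; chars tf.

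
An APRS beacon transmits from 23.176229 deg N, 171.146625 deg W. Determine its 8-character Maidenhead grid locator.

AL43ke22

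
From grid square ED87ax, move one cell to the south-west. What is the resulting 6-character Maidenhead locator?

ED77xw

Longitude subsquare a = 0; −1 → -1, wraps to 23 = x, carry into square.
Longitude square 8; −1 → 7.
Latitude subsquare x = 23; −1 → 22 = w.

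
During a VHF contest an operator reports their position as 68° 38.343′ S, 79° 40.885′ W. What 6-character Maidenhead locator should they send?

Offset from 180°W / 90°S: lon 100.3186°, lat 21.3610°.
Field (20°×10°, letters A–R): lon ⌊100.3186/20⌋ = 5 → F; lat ⌊21.3610/10⌋ = 2 → C.
Square (2°×1°, digits 0–9): lon ⌊0.3186/2⌋ = 0; lat ⌊1.3610/1⌋ = 1.
Subsquare (5′×2.5′, letters a–x): lon ⌊0.3186/0.0833333⌋ = 3 → d; lat ⌊0.3610/0.0416667⌋ = 8 → i.

FC01di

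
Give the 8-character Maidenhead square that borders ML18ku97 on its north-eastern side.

ML18lu08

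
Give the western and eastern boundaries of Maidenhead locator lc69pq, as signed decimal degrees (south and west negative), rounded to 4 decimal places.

Field L=11, C=2: +11·20° lon, +2·10° lat → SW at lon 40°, lat -70°.
Square 6, 9: +6·2° lon, +9·1° lat → SW at lon 52°, lat -61°.
Subsquare p=15, q=16: +15·0.0833333° lon, +16·0.0416667° lat → SW at lon 53.25°, lat -60.3333°.
Cell spans 0.0833333° lon × 0.0416667° lat.
west 53.2500, east 53.3333.

53.2500, 53.3333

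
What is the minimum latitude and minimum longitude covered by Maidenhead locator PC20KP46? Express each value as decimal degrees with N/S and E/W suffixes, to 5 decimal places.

Field P=15, C=2: +15·20° lon, +2·10° lat → SW at lon 120°, lat -70°.
Square 2, 0: +2·2° lon, +0·1° lat → SW at lon 124°, lat -70°.
Subsquare k=10, p=15: +10·0.0833333° lon, +15·0.0416667° lat → SW at lon 124.833°, lat -69.375°.
Extended square 4, 6: +4·0.00833333° lon, +6·0.00416667° lat → SW at lon 124.867°, lat -69.35°.
latitude 69.35000° S, longitude 124.86667° E.

69.35000° S, 124.86667° E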